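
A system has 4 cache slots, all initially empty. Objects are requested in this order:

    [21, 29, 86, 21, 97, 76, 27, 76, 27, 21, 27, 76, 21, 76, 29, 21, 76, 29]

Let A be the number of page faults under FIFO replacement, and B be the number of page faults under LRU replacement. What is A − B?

1

Under FIFO: F F F . F F F . . F . . . . F . . . → 8 faults.
Under LRU: F F F . F F F . . . . . . . F . . . → 7 faults.
A − B = 8 − 7 = 1.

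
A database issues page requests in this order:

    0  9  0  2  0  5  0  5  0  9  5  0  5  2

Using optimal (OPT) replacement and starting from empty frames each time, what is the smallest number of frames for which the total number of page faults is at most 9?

2

f=1: 14 faults
f=2: 7 faults
f=3: 5 faults
f=4: 4 faults
Smallest f with faults ≤ 9 is 2.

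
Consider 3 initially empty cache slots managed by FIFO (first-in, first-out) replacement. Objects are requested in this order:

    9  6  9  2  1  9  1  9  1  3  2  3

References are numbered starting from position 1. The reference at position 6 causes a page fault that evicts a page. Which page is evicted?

pos 1: 9 -> miss, frames (9)
pos 2: 6 -> miss, frames (9 6)
pos 3: 9 -> hit
pos 4: 2 -> miss, frames (9 6 2)
pos 5: 1 -> miss, evict 9, frames (6 2 1)
pos 6: 9 -> miss, evict 6, frames (2 1 9)
At position 6, page 6 is evicted.

6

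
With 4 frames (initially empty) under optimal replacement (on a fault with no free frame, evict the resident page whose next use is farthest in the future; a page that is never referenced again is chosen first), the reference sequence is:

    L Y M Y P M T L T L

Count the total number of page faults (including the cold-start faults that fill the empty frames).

L → fault, frames (L)
Y → fault, frames (L Y)
M → fault, frames (L Y M)
Y → hit
P → fault, frames (L Y M P)
M → hit
T → fault, evict P, frames (L Y M T)
L → hit
T → hit
L → hit
Page faults: 5.

5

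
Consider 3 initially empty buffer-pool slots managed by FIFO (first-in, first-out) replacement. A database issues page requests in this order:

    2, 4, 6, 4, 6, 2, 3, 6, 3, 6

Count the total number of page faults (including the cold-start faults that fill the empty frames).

4

2 → miss, frames [2]
4 → miss, frames [2, 4]
6 → miss, frames [2, 4, 6]
4 → hit
6 → hit
2 → hit
3 → miss, evict 2, frames [4, 6, 3]
6 → hit
3 → hit
6 → hit
Page faults: 4.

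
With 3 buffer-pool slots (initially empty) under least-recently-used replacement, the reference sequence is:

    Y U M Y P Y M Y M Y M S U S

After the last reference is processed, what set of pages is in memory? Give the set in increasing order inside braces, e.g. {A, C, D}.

Y: miss, frames {Y}
U: miss, frames {Y,U}
M: miss, frames {Y,U,M}
Y: hit
P: miss, evict U, frames {M,Y,P}
Y: hit
M: hit
Y: hit
M: hit
Y: hit
M: hit
S: miss, evict P, frames {Y,M,S}
U: miss, evict Y, frames {M,S,U}
S: hit

{M, S, U}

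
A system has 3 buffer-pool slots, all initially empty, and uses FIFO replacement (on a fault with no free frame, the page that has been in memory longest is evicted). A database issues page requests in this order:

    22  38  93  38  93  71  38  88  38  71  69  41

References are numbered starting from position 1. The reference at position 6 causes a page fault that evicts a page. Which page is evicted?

22

pos 1: 22 -> miss, frames (22)
pos 2: 38 -> miss, frames (22 38)
pos 3: 93 -> miss, frames (22 38 93)
pos 4: 38 -> hit
pos 5: 93 -> hit
pos 6: 71 -> miss, evict 22, frames (38 93 71)
At position 6, page 22 is evicted.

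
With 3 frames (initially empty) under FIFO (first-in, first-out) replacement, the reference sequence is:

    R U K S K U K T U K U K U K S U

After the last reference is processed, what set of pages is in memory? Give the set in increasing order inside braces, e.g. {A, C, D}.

{K, S, U}

R → miss, frames [R]
U → miss, frames [R, U]
K → miss, frames [R, U, K]
S → miss, evict R, frames [U, K, S]
K → hit
U → hit
K → hit
T → miss, evict U, frames [K, S, T]
U → miss, evict K, frames [S, T, U]
K → miss, evict S, frames [T, U, K]
U → hit
K → hit
U → hit
K → hit
S → miss, evict T, frames [U, K, S]
U → hit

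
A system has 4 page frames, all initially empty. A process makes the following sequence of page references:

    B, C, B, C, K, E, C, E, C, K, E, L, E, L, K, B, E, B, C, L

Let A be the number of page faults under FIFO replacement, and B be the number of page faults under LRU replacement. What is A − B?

Under FIFO: F F . . F F . . . . . F . . . F . . F . → 7 faults.
Under LRU: F F . . F F . . . . . F . . . F . . F F → 8 faults.
A − B = 7 − 8 = -1.

-1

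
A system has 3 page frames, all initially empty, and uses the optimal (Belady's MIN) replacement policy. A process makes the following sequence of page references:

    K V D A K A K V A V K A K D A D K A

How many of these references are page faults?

K → fault, frames {K}
V → fault, frames {K,V}
D → fault, frames {K,V,D}
A → fault, evict D, frames {K,V,A}
K → hit
A → hit
K → hit
V → hit
A → hit
V → hit
K → hit
A → hit
K → hit
D → fault, evict V, frames {K,A,D}
A → hit
D → hit
K → hit
A → hit
Page faults: 5.

5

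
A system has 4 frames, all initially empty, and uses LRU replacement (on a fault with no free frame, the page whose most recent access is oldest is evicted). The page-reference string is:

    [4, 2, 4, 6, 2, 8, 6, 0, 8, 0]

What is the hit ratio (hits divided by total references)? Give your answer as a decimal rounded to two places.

0.50

4 → miss, frames (4)
2 → miss, frames (4 2)
4 → hit
6 → miss, frames (2 4 6)
2 → hit
8 → miss, frames (4 6 2 8)
6 → hit
0 → miss, evict 4, frames (2 8 6 0)
8 → hit
0 → hit
Hits: 5 of 10 references → 5/10 = 0.5000.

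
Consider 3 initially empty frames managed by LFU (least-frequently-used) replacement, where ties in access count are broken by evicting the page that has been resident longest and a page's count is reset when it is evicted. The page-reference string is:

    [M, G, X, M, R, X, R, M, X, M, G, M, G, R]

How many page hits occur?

8

M -> fault, frames [M]
G -> fault, frames [M, G]
X -> fault, frames [M, G, X]
M -> hit
R -> fault, evict G, frames [M, X, R]
X -> hit
R -> hit
M -> hit
X -> hit
M -> hit
G -> fault, evict R, frames [M, X, G]
M -> hit
G -> hit
R -> fault, evict G, frames [M, X, R]
Hits: 8.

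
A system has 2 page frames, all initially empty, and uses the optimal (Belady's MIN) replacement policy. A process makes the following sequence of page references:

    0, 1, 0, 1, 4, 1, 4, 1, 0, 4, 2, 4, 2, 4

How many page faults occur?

0: miss, frames [0]
1: miss, frames [0, 1]
0: hit
1: hit
4: miss, evict 0, frames [1, 4]
1: hit
4: hit
1: hit
0: miss, evict 1, frames [4, 0]
4: hit
2: miss, evict 0, frames [4, 2]
4: hit
2: hit
4: hit
Page faults: 5.

5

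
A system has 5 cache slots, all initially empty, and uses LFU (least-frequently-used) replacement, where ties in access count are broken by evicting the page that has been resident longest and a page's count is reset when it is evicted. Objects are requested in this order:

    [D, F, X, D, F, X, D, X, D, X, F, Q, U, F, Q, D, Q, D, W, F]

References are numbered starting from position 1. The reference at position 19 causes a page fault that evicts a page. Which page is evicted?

pos 1: D -> fault, frames [D]
pos 2: F -> fault, frames [D, F]
pos 3: X -> fault, frames [D, F, X]
pos 4: D -> hit
pos 5: F -> hit
pos 6: X -> hit
pos 7: D -> hit
pos 8: X -> hit
pos 9: D -> hit
pos 10: X -> hit
pos 11: F -> hit
pos 12: Q -> fault, frames [D, F, X, Q]
pos 13: U -> fault, frames [D, F, X, Q, U]
pos 14: F -> hit
pos 15: Q -> hit
pos 16: D -> hit
pos 17: Q -> hit
pos 18: D -> hit
pos 19: W -> fault, evict U, frames [D, F, X, Q, W]
At position 19, page U is evicted.

U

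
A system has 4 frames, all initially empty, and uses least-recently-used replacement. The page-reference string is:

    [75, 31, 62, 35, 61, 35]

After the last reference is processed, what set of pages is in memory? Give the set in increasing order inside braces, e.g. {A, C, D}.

75: miss, frames [75]
31: miss, frames [75, 31]
62: miss, frames [75, 31, 62]
35: miss, frames [75, 31, 62, 35]
61: miss, evict 75, frames [31, 62, 35, 61]
35: hit

{31, 35, 61, 62}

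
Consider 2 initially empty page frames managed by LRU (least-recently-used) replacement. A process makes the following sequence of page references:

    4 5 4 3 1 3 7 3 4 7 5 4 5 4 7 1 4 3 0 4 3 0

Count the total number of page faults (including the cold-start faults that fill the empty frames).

17

4 → fault, frames {4}
5 → fault, frames {4,5}
4 → hit
3 → fault, evict 5, frames {4,3}
1 → fault, evict 4, frames {3,1}
3 → hit
7 → fault, evict 1, frames {3,7}
3 → hit
4 → fault, evict 7, frames {3,4}
7 → fault, evict 3, frames {4,7}
5 → fault, evict 4, frames {7,5}
4 → fault, evict 7, frames {5,4}
5 → hit
4 → hit
7 → fault, evict 5, frames {4,7}
1 → fault, evict 4, frames {7,1}
4 → fault, evict 7, frames {1,4}
3 → fault, evict 1, frames {4,3}
0 → fault, evict 4, frames {3,0}
4 → fault, evict 3, frames {0,4}
3 → fault, evict 0, frames {4,3}
0 → fault, evict 4, frames {3,0}
Page faults: 17.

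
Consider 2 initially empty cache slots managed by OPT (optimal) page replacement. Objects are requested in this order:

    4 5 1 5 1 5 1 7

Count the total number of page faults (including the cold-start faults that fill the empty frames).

4 -> miss, frames (4)
5 -> miss, frames (4 5)
1 -> miss, evict 4, frames (5 1)
5 -> hit
1 -> hit
5 -> hit
1 -> hit
7 -> miss, evict 1, frames (5 7)
Page faults: 4.

4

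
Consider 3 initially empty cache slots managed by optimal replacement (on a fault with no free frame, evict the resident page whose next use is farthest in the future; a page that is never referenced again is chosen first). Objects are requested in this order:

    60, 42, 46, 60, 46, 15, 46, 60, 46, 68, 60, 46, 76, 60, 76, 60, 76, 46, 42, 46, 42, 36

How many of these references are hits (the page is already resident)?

14

60 → miss, frames (60)
42 → miss, frames (60 42)
46 → miss, frames (60 42 46)
60 → hit
46 → hit
15 → miss, evict 42, frames (60 46 15)
46 → hit
60 → hit
46 → hit
68 → miss, evict 15, frames (60 46 68)
60 → hit
46 → hit
76 → miss, evict 68, frames (60 46 76)
60 → hit
76 → hit
60 → hit
76 → hit
46 → hit
42 → miss, evict 76, frames (60 46 42)
46 → hit
42 → hit
36 → miss, evict 42, frames (60 46 36)
Hits: 14.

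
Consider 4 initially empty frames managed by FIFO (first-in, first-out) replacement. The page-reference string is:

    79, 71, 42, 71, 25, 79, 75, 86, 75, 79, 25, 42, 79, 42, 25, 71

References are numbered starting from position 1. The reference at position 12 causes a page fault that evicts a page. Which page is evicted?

25

pos 1: 79 -> miss, frames (79)
pos 2: 71 -> miss, frames (79 71)
pos 3: 42 -> miss, frames (79 71 42)
pos 4: 71 -> hit
pos 5: 25 -> miss, frames (79 71 42 25)
pos 6: 79 -> hit
pos 7: 75 -> miss, evict 79, frames (71 42 25 75)
pos 8: 86 -> miss, evict 71, frames (42 25 75 86)
pos 9: 75 -> hit
pos 10: 79 -> miss, evict 42, frames (25 75 86 79)
pos 11: 25 -> hit
pos 12: 42 -> miss, evict 25, frames (75 86 79 42)
At position 12, page 25 is evicted.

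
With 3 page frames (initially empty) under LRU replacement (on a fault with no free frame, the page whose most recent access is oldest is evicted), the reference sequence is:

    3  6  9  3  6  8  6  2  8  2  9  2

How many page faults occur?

6

3: fault, frames {3}
6: fault, frames {3,6}
9: fault, frames {3,6,9}
3: hit
6: hit
8: fault, evict 9, frames {3,6,8}
6: hit
2: fault, evict 3, frames {8,6,2}
8: hit
2: hit
9: fault, evict 6, frames {8,2,9}
2: hit
Page faults: 6.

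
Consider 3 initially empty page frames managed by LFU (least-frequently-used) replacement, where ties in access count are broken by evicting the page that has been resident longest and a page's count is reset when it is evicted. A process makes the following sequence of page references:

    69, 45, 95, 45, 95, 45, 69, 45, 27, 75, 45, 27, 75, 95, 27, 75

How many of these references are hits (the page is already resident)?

69 → miss, frames (69)
45 → miss, frames (69 45)
95 → miss, frames (69 45 95)
45 → hit
95 → hit
45 → hit
69 → hit
45 → hit
27 → miss, evict 69, frames (45 95 27)
75 → miss, evict 27, frames (45 95 75)
45 → hit
27 → miss, evict 75, frames (45 95 27)
75 → miss, evict 27, frames (45 95 75)
95 → hit
27 → miss, evict 75, frames (45 95 27)
75 → miss, evict 27, frames (45 95 75)
Hits: 7.

7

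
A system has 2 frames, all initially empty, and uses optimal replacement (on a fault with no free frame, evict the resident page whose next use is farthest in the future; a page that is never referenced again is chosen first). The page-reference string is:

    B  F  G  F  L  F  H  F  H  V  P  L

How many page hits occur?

B → miss, frames (B)
F → miss, frames (B F)
G → miss, evict B, frames (F G)
F → hit
L → miss, evict G, frames (F L)
F → hit
H → miss, evict L, frames (F H)
F → hit
H → hit
V → miss, evict H, frames (F V)
P → miss, evict V, frames (F P)
L → miss, evict P, frames (F L)
Hits: 4.

4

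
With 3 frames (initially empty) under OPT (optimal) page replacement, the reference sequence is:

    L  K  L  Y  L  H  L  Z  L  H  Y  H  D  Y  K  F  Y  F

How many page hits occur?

9

L: fault, frames [L]
K: fault, frames [L, K]
L: hit
Y: fault, frames [L, K, Y]
L: hit
H: fault, evict K, frames [L, Y, H]
L: hit
Z: fault, evict Y, frames [L, H, Z]
L: hit
H: hit
Y: fault, evict Z, frames [L, H, Y]
H: hit
D: fault, evict H, frames [L, Y, D]
Y: hit
K: fault, evict D, frames [L, Y, K]
F: fault, evict K, frames [L, Y, F]
Y: hit
F: hit
Hits: 9.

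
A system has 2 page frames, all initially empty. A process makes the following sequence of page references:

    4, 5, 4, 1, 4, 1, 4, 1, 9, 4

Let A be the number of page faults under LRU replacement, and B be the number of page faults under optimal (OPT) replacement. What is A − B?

Under LRU: F F . F . . . . F F → 5 faults.
Under OPT: F F . F . . . . F . → 4 faults.
A − B = 5 − 4 = 1.

1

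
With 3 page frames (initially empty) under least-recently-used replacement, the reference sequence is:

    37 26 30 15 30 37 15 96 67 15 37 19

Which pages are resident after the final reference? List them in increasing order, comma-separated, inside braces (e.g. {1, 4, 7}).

{15, 19, 37}

37: fault, frames (37)
26: fault, frames (37 26)
30: fault, frames (37 26 30)
15: fault, evict 37, frames (26 30 15)
30: hit
37: fault, evict 26, frames (15 30 37)
15: hit
96: fault, evict 30, frames (37 15 96)
67: fault, evict 37, frames (15 96 67)
15: hit
37: fault, evict 96, frames (67 15 37)
19: fault, evict 67, frames (15 37 19)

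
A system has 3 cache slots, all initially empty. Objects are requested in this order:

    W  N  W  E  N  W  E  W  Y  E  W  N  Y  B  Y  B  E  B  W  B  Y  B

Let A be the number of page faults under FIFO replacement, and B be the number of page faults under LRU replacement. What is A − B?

Under FIFO: F F . F . . . . F . F F . F F . F . F F F . → 12 faults.
Under LRU: F F . F . . . . F . . F F F . . F . F . F . → 10 faults.
A − B = 12 − 10 = 2.

2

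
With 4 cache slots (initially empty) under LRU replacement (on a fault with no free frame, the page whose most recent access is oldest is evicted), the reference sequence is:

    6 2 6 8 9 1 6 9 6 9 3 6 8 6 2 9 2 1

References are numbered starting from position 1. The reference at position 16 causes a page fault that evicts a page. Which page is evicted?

3

pos 1: 6 -> fault, frames (6)
pos 2: 2 -> fault, frames (6 2)
pos 3: 6 -> hit
pos 4: 8 -> fault, frames (2 6 8)
pos 5: 9 -> fault, frames (2 6 8 9)
pos 6: 1 -> fault, evict 2, frames (6 8 9 1)
pos 7: 6 -> hit
pos 8: 9 -> hit
pos 9: 6 -> hit
pos 10: 9 -> hit
pos 11: 3 -> fault, evict 8, frames (1 6 9 3)
pos 12: 6 -> hit
pos 13: 8 -> fault, evict 1, frames (9 3 6 8)
pos 14: 6 -> hit
pos 15: 2 -> fault, evict 9, frames (3 8 6 2)
pos 16: 9 -> fault, evict 3, frames (8 6 2 9)
At position 16, page 3 is evicted.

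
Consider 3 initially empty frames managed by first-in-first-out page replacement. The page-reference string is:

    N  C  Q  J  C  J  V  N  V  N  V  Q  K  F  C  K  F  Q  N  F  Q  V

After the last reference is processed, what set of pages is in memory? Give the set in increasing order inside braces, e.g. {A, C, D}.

N -> fault, frames {N}
C -> fault, frames {N,C}
Q -> fault, frames {N,C,Q}
J -> fault, evict N, frames {C,Q,J}
C -> hit
J -> hit
V -> fault, evict C, frames {Q,J,V}
N -> fault, evict Q, frames {J,V,N}
V -> hit
N -> hit
V -> hit
Q -> fault, evict J, frames {V,N,Q}
K -> fault, evict V, frames {N,Q,K}
F -> fault, evict N, frames {Q,K,F}
C -> fault, evict Q, frames {K,F,C}
K -> hit
F -> hit
Q -> fault, evict K, frames {F,C,Q}
N -> fault, evict F, frames {C,Q,N}
F -> fault, evict C, frames {Q,N,F}
Q -> hit
V -> fault, evict Q, frames {N,F,V}

{F, N, V}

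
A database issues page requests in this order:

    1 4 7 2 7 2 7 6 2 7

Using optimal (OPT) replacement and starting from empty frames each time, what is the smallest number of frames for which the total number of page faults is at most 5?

f=1: 10 faults
f=2: 6 faults
f=3: 5 faults
f=4: 5 faults
f=5: 5 faults
Smallest f with faults ≤ 5 is 3.

3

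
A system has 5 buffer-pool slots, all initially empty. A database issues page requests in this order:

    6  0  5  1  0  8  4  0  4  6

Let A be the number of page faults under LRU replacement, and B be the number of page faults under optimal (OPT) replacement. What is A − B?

1

Under LRU: F F F F . F F . . F → 7 faults.
Under OPT: F F F F . F F . . . → 6 faults.
A − B = 7 − 6 = 1.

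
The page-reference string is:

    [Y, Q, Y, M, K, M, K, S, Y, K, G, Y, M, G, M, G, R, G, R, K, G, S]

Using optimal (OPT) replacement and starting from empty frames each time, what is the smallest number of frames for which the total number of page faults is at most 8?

f=1: 22 faults
f=2: 11 faults
f=3: 9 faults
f=4: 8 faults
f=5: 7 faults
f=6: 7 faults
f=7: 7 faults
Smallest f with faults ≤ 8 is 4.

4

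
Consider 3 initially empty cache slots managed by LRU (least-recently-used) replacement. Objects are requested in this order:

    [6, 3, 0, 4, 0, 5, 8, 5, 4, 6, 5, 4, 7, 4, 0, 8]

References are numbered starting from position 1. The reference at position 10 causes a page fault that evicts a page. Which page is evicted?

pos 1: 6: fault, frames [6]
pos 2: 3: fault, frames [6, 3]
pos 3: 0: fault, frames [6, 3, 0]
pos 4: 4: fault, evict 6, frames [3, 0, 4]
pos 5: 0: hit
pos 6: 5: fault, evict 3, frames [4, 0, 5]
pos 7: 8: fault, evict 4, frames [0, 5, 8]
pos 8: 5: hit
pos 9: 4: fault, evict 0, frames [8, 5, 4]
pos 10: 6: fault, evict 8, frames [5, 4, 6]
At position 10, page 8 is evicted.

8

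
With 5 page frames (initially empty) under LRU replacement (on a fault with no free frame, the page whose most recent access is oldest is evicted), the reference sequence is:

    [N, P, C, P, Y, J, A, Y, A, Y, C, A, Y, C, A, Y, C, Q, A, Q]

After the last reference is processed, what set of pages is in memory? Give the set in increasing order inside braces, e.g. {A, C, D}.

{A, C, J, Q, Y}

N -> miss, frames [N]
P -> miss, frames [N, P]
C -> miss, frames [N, P, C]
P -> hit
Y -> miss, frames [N, C, P, Y]
J -> miss, frames [N, C, P, Y, J]
A -> miss, evict N, frames [C, P, Y, J, A]
Y -> hit
A -> hit
Y -> hit
C -> hit
A -> hit
Y -> hit
C -> hit
A -> hit
Y -> hit
C -> hit
Q -> miss, evict P, frames [J, A, Y, C, Q]
A -> hit
Q -> hit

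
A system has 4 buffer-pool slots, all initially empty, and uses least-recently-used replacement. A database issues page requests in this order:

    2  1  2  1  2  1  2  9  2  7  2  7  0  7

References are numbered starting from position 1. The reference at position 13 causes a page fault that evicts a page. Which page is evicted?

1

pos 1: 2 -> fault, frames {2}
pos 2: 1 -> fault, frames {2,1}
pos 3: 2 -> hit
pos 4: 1 -> hit
pos 5: 2 -> hit
pos 6: 1 -> hit
pos 7: 2 -> hit
pos 8: 9 -> fault, frames {1,2,9}
pos 9: 2 -> hit
pos 10: 7 -> fault, frames {1,9,2,7}
pos 11: 2 -> hit
pos 12: 7 -> hit
pos 13: 0 -> fault, evict 1, frames {9,2,7,0}
At position 13, page 1 is evicted.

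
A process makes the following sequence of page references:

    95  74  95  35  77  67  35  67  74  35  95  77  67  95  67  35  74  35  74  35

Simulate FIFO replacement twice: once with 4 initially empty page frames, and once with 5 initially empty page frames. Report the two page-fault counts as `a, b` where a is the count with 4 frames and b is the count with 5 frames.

4 frames: F F . F F F . . . . F . . . . . F F . . → 8 faults.
5 frames: F F . F F F . . . . . . . . . . . . . . → 5 faults.
5 < 8: adding a frame reduced faults, as is typical.

8, 5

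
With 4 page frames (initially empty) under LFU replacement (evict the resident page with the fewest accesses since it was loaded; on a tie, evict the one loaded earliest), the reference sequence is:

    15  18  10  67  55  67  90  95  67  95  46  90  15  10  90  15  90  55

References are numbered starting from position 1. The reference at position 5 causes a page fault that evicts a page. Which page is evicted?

pos 1: 15 -> fault, frames (15)
pos 2: 18 -> fault, frames (15 18)
pos 3: 10 -> fault, frames (15 18 10)
pos 4: 67 -> fault, frames (15 18 10 67)
pos 5: 55 -> fault, evict 15, frames (18 10 67 55)
At position 5, page 15 is evicted.

15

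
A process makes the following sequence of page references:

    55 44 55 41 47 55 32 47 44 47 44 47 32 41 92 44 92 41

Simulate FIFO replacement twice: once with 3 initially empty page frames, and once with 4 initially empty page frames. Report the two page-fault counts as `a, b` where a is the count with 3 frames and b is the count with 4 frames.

3 frames: F F . F F F F . F F . . . F F F . . → 11 faults.
4 frames: F F . F F . F . . . . . . . F F . F → 8 faults.
8 < 11: adding a frame reduced faults, as is typical.

11, 8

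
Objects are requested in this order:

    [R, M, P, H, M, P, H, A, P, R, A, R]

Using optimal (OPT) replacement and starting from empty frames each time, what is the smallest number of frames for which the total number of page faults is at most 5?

4

f=1: 12 faults
f=2: 7 faults
f=3: 6 faults
f=4: 5 faults
f=5: 5 faults
Smallest f with faults ≤ 5 is 4.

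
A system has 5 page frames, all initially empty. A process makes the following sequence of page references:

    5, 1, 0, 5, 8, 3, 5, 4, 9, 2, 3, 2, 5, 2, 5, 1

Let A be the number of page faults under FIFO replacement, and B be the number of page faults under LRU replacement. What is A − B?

Under FIFO: F F F . F F . F F F . . F . . F → 10 faults.
Under LRU: F F F . F F . F F F . . . . . F → 9 faults.
A − B = 10 − 9 = 1.

1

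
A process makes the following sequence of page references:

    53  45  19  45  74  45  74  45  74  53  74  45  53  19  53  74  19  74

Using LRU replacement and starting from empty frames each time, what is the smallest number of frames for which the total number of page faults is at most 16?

2

f=1: 18 faults
f=2: 10 faults
f=3: 7 faults
f=4: 4 faults
Smallest f with faults ≤ 16 is 2.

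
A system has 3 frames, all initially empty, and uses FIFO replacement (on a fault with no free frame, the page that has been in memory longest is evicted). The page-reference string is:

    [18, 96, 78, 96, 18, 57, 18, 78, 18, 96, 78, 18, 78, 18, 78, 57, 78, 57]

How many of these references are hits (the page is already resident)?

18 -> fault, frames (18)
96 -> fault, frames (18 96)
78 -> fault, frames (18 96 78)
96 -> hit
18 -> hit
57 -> fault, evict 18, frames (96 78 57)
18 -> fault, evict 96, frames (78 57 18)
78 -> hit
18 -> hit
96 -> fault, evict 78, frames (57 18 96)
78 -> fault, evict 57, frames (18 96 78)
18 -> hit
78 -> hit
18 -> hit
78 -> hit
57 -> fault, evict 18, frames (96 78 57)
78 -> hit
57 -> hit
Hits: 10.

10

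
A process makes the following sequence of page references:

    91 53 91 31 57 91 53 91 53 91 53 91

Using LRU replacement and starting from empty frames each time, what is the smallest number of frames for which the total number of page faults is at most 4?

4

f=1: 12 faults
f=2: 6 faults
f=3: 5 faults
f=4: 4 faults
Smallest f with faults ≤ 4 is 4.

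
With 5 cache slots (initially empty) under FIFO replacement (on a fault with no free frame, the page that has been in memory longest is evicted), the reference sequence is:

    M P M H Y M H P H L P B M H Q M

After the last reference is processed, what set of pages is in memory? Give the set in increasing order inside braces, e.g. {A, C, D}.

M: fault, frames {M}
P: fault, frames {M,P}
M: hit
H: fault, frames {M,P,H}
Y: fault, frames {M,P,H,Y}
M: hit
H: hit
P: hit
H: hit
L: fault, frames {M,P,H,Y,L}
P: hit
B: fault, evict M, frames {P,H,Y,L,B}
M: fault, evict P, frames {H,Y,L,B,M}
H: hit
Q: fault, evict H, frames {Y,L,B,M,Q}
M: hit

{B, L, M, Q, Y}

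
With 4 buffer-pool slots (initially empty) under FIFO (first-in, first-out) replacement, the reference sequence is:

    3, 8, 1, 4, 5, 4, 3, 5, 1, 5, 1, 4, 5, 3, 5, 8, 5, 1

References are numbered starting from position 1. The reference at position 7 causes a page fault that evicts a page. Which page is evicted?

pos 1: 3 -> fault, frames (3)
pos 2: 8 -> fault, frames (3 8)
pos 3: 1 -> fault, frames (3 8 1)
pos 4: 4 -> fault, frames (3 8 1 4)
pos 5: 5 -> fault, evict 3, frames (8 1 4 5)
pos 6: 4 -> hit
pos 7: 3 -> fault, evict 8, frames (1 4 5 3)
At position 7, page 8 is evicted.

8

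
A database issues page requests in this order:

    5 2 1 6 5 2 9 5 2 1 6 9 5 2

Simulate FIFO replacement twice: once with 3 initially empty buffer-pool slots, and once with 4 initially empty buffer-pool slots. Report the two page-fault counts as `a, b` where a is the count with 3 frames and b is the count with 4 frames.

11, 12

3 frames: F F F F F F F . . F F . F F → 11 faults.
4 frames: F F F F . . F F F F F F F F → 12 faults.
12 > 11: adding a frame increased faults — Belady's anomaly.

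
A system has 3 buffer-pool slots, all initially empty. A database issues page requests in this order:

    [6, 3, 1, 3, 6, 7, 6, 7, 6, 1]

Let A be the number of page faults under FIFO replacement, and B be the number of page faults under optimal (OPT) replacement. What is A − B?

Under FIFO: F F F . . F F . . . → 5 faults.
Under OPT: F F F . . F . . . . → 4 faults.
A − B = 5 − 4 = 1.

1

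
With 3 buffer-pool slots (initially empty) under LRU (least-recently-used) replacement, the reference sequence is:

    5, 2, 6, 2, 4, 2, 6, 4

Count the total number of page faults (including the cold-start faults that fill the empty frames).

5 → miss, frames [5]
2 → miss, frames [5, 2]
6 → miss, frames [5, 2, 6]
2 → hit
4 → miss, evict 5, frames [6, 2, 4]
2 → hit
6 → hit
4 → hit
Page faults: 4.

4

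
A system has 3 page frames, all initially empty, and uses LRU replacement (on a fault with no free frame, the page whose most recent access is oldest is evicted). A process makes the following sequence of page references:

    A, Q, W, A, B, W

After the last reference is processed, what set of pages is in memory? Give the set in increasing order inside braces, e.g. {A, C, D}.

A -> fault, frames (A)
Q -> fault, frames (A Q)
W -> fault, frames (A Q W)
A -> hit
B -> fault, evict Q, frames (W A B)
W -> hit

{A, B, W}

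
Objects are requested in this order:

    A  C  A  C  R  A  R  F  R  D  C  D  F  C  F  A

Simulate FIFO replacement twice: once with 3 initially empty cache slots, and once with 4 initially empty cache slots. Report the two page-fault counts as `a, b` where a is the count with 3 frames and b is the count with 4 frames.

3 frames: F F . . F . . F . F F . . . . F → 7 faults.
4 frames: F F . . F . . F . F . . . . . F → 6 faults.
6 < 7: adding a frame reduced faults, as is typical.

7, 6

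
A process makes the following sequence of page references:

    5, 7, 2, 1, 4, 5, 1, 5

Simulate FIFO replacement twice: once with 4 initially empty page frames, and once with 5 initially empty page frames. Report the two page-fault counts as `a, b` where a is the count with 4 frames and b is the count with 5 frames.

6, 5

4 frames: F F F F F F . . → 6 faults.
5 frames: F F F F F . . . → 5 faults.
5 < 6: adding a frame reduced faults, as is typical.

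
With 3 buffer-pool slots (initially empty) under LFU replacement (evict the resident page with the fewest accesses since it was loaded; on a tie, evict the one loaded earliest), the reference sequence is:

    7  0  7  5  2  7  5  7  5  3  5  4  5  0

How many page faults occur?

7

7 -> fault, frames [7]
0 -> fault, frames [7, 0]
7 -> hit
5 -> fault, frames [7, 0, 5]
2 -> fault, evict 0, frames [7, 5, 2]
7 -> hit
5 -> hit
7 -> hit
5 -> hit
3 -> fault, evict 2, frames [7, 5, 3]
5 -> hit
4 -> fault, evict 3, frames [7, 5, 4]
5 -> hit
0 -> fault, evict 4, frames [7, 5, 0]
Page faults: 7.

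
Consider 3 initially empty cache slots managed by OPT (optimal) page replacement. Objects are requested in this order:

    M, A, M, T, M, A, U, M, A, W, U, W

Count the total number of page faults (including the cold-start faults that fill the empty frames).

5

M → miss, frames {M}
A → miss, frames {M,A}
M → hit
T → miss, frames {M,A,T}
M → hit
A → hit
U → miss, evict T, frames {M,A,U}
M → hit
A → hit
W → miss, evict A, frames {M,U,W}
U → hit
W → hit
Page faults: 5.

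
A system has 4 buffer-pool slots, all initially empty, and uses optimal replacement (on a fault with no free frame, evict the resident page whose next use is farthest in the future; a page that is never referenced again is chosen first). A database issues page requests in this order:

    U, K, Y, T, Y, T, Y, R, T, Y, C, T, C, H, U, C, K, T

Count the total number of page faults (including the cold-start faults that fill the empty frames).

8

U -> miss, frames [U]
K -> miss, frames [U, K]
Y -> miss, frames [U, K, Y]
T -> miss, frames [U, K, Y, T]
Y -> hit
T -> hit
Y -> hit
R -> miss, evict K, frames [U, Y, T, R]
T -> hit
Y -> hit
C -> miss, evict R, frames [U, Y, T, C]
T -> hit
C -> hit
H -> miss, evict Y, frames [U, T, C, H]
U -> hit
C -> hit
K -> miss, evict H, frames [U, T, C, K]
T -> hit
Page faults: 8.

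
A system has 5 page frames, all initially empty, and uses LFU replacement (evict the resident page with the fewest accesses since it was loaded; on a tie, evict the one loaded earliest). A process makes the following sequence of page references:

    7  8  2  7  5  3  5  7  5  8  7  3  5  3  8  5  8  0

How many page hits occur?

7 → miss, frames (7)
8 → miss, frames (7 8)
2 → miss, frames (7 8 2)
7 → hit
5 → miss, frames (7 8 2 5)
3 → miss, frames (7 8 2 5 3)
5 → hit
7 → hit
5 → hit
8 → hit
7 → hit
3 → hit
5 → hit
3 → hit
8 → hit
5 → hit
8 → hit
0 → miss, evict 2, frames (7 8 5 3 0)
Hits: 12.

12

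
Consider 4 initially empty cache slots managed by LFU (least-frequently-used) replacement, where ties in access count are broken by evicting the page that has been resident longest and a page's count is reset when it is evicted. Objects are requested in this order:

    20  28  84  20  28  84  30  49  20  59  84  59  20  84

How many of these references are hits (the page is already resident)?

8

20: miss, frames {20}
28: miss, frames {20,28}
84: miss, frames {20,28,84}
20: hit
28: hit
84: hit
30: miss, frames {20,28,84,30}
49: miss, evict 30, frames {20,28,84,49}
20: hit
59: miss, evict 49, frames {20,28,84,59}
84: hit
59: hit
20: hit
84: hit
Hits: 8.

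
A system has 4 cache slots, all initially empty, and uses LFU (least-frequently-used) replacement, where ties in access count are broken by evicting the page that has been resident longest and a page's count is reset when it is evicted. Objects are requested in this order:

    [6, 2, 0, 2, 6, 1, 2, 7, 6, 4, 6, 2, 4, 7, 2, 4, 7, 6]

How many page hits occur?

12

6: fault, frames (6)
2: fault, frames (6 2)
0: fault, frames (6 2 0)
2: hit
6: hit
1: fault, frames (6 2 0 1)
2: hit
7: fault, evict 0, frames (6 2 1 7)
6: hit
4: fault, evict 1, frames (6 2 7 4)
6: hit
2: hit
4: hit
7: hit
2: hit
4: hit
7: hit
6: hit
Hits: 12.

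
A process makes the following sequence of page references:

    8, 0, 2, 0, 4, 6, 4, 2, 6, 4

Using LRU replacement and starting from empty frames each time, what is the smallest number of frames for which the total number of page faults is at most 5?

f=1: 10 faults
f=2: 8 faults
f=3: 6 faults
f=4: 5 faults
f=5: 5 faults
Smallest f with faults ≤ 5 is 4.

4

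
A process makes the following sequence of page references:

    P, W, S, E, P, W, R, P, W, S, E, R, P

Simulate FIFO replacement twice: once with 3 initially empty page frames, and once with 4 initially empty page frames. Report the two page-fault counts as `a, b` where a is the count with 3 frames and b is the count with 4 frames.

10, 11

3 frames: F F F F F F F . . F F . F → 10 faults.
4 frames: F F F F . . F F F F F F F → 11 faults.
11 > 10: adding a frame increased faults — Belady's anomaly.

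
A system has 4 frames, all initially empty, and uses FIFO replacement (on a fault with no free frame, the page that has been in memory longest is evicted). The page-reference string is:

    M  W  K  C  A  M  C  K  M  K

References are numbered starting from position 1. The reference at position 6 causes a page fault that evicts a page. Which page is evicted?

pos 1: M → miss, frames (M)
pos 2: W → miss, frames (M W)
pos 3: K → miss, frames (M W K)
pos 4: C → miss, frames (M W K C)
pos 5: A → miss, evict M, frames (W K C A)
pos 6: M → miss, evict W, frames (K C A M)
At position 6, page W is evicted.

W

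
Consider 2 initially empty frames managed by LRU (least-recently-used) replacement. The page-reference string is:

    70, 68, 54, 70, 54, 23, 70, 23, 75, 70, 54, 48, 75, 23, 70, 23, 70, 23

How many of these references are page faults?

13

70: miss, frames [70]
68: miss, frames [70, 68]
54: miss, evict 70, frames [68, 54]
70: miss, evict 68, frames [54, 70]
54: hit
23: miss, evict 70, frames [54, 23]
70: miss, evict 54, frames [23, 70]
23: hit
75: miss, evict 70, frames [23, 75]
70: miss, evict 23, frames [75, 70]
54: miss, evict 75, frames [70, 54]
48: miss, evict 70, frames [54, 48]
75: miss, evict 54, frames [48, 75]
23: miss, evict 48, frames [75, 23]
70: miss, evict 75, frames [23, 70]
23: hit
70: hit
23: hit
Page faults: 13.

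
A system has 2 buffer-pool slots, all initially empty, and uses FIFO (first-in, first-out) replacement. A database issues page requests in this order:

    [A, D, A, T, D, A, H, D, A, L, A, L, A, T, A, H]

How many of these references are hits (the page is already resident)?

5

A -> fault, frames {A}
D -> fault, frames {A,D}
A -> hit
T -> fault, evict A, frames {D,T}
D -> hit
A -> fault, evict D, frames {T,A}
H -> fault, evict T, frames {A,H}
D -> fault, evict A, frames {H,D}
A -> fault, evict H, frames {D,A}
L -> fault, evict D, frames {A,L}
A -> hit
L -> hit
A -> hit
T -> fault, evict A, frames {L,T}
A -> fault, evict L, frames {T,A}
H -> fault, evict T, frames {A,H}
Hits: 5.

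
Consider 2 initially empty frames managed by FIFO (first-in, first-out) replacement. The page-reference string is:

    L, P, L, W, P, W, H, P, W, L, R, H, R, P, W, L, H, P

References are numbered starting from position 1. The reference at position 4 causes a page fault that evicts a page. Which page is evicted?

L

pos 1: L -> fault, frames [L]
pos 2: P -> fault, frames [L, P]
pos 3: L -> hit
pos 4: W -> fault, evict L, frames [P, W]
At position 4, page L is evicted.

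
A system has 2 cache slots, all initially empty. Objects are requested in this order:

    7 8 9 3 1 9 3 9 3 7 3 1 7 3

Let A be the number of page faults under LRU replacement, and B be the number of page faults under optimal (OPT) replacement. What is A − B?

2

Under LRU: F F F F F F F . . F . F F F → 11 faults.
Under OPT: F F F F F . F . . F . F . F → 9 faults.
A − B = 11 − 9 = 2.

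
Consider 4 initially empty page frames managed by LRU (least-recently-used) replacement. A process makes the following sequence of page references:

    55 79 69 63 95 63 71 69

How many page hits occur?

2

55 → fault, frames (55)
79 → fault, frames (55 79)
69 → fault, frames (55 79 69)
63 → fault, frames (55 79 69 63)
95 → fault, evict 55, frames (79 69 63 95)
63 → hit
71 → fault, evict 79, frames (69 95 63 71)
69 → hit
Hits: 2.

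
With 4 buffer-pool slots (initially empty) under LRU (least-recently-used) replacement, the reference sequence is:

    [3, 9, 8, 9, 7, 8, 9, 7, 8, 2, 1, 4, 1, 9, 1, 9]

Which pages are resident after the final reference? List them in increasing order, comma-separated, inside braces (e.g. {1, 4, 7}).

3: miss, frames {3}
9: miss, frames {3,9}
8: miss, frames {3,9,8}
9: hit
7: miss, frames {3,8,9,7}
8: hit
9: hit
7: hit
8: hit
2: miss, evict 3, frames {9,7,8,2}
1: miss, evict 9, frames {7,8,2,1}
4: miss, evict 7, frames {8,2,1,4}
1: hit
9: miss, evict 8, frames {2,4,1,9}
1: hit
9: hit

{1, 2, 4, 9}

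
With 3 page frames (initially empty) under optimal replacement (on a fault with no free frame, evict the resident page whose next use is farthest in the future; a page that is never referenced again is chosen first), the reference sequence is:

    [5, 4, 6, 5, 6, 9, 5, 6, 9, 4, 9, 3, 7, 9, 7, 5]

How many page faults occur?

5 → miss, frames (5)
4 → miss, frames (5 4)
6 → miss, frames (5 4 6)
5 → hit
6 → hit
9 → miss, evict 4, frames (5 6 9)
5 → hit
6 → hit
9 → hit
4 → miss, evict 6, frames (5 9 4)
9 → hit
3 → miss, evict 4, frames (5 9 3)
7 → miss, evict 3, frames (5 9 7)
9 → hit
7 → hit
5 → hit
Page faults: 7.

7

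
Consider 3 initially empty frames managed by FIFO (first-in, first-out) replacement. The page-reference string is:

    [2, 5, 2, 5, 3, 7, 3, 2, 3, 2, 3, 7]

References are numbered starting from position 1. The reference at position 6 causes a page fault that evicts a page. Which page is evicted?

pos 1: 2 -> fault, frames (2)
pos 2: 5 -> fault, frames (2 5)
pos 3: 2 -> hit
pos 4: 5 -> hit
pos 5: 3 -> fault, frames (2 5 3)
pos 6: 7 -> fault, evict 2, frames (5 3 7)
At position 6, page 2 is evicted.

2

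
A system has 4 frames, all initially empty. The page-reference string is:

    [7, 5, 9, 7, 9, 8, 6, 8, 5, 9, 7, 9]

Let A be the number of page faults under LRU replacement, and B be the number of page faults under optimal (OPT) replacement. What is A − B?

Under LRU: F F F . . F F . F . F . → 7 faults.
Under OPT: F F F . . F F . . . F . → 6 faults.
A − B = 7 − 6 = 1.

1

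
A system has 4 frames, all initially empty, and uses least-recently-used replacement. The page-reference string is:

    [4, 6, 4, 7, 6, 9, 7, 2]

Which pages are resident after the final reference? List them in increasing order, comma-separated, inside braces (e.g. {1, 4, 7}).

4: fault, frames (4)
6: fault, frames (4 6)
4: hit
7: fault, frames (6 4 7)
6: hit
9: fault, frames (4 7 6 9)
7: hit
2: fault, evict 4, frames (6 9 7 2)

{2, 6, 7, 9}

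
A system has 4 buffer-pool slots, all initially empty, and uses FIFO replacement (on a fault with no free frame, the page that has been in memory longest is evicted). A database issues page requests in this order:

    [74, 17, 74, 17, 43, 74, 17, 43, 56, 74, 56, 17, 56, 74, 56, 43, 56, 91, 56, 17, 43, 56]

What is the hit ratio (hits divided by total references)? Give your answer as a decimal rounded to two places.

74 → miss, frames [74]
17 → miss, frames [74, 17]
74 → hit
17 → hit
43 → miss, frames [74, 17, 43]
74 → hit
17 → hit
43 → hit
56 → miss, frames [74, 17, 43, 56]
74 → hit
56 → hit
17 → hit
56 → hit
74 → hit
56 → hit
43 → hit
56 → hit
91 → miss, evict 74, frames [17, 43, 56, 91]
56 → hit
17 → hit
43 → hit
56 → hit
Hits: 17 of 22 references → 17/22 = 0.7727.

0.77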